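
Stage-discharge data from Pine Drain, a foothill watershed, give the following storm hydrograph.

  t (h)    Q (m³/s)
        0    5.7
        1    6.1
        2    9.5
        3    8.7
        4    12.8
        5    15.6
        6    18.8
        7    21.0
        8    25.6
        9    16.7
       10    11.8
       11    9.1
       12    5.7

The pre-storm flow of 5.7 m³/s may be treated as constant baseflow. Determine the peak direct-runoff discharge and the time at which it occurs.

Subtracting baseflow gives direct-runoff ordinates: 0.0, 0.4, 3.8, 3.0, 7.1, 9.9, 13.1, 15.3, 19.9, 11.0, 6.1, 3.4, 0.0 m³/s.
The maximum is 19.9 m³/s, occurring at the reading for t = 8 h.

Q_p = 19.9 m³/s at t = 8 h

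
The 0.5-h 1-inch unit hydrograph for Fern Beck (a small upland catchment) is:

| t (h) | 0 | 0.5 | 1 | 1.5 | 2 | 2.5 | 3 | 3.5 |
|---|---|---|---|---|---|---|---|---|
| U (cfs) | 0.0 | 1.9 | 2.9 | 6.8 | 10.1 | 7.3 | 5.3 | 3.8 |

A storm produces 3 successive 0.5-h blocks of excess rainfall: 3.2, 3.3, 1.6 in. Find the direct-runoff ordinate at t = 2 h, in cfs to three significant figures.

Q ≈ 59.4 cfs

By discrete convolution, Q_j = Σ (P_i / 1 in) · U_{j−i}.
At t = 2 h (j=4): Q = (3.2/1)·10.1 + (3.3/1)·6.8 + (1.6/1)·2.9 = 59.4 cfs.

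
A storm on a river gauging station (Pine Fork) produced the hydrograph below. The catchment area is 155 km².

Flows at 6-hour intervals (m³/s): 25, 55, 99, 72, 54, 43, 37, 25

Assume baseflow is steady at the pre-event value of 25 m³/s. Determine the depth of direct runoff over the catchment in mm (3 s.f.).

Direct runoff: 0.0, 30.0, 74.0, 47.0, 29.0, 18.0, 12.0, 0.0 m³/s; ΣQ_DR = 210.0 m³/s.
V = ΣQ_DR · Δt = 210.0 × 21600 s = 4.536 × 10^6 m³.
Over A = 155 km², depth = V / A = 29.3 mm.

d ≈ 29.3 mm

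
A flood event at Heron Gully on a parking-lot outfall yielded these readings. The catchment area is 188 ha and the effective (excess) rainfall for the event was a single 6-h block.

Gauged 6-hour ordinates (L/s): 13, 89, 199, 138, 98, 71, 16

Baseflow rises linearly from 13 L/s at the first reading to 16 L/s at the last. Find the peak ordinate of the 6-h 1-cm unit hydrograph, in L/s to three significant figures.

Direct runoff: 0.00, 75.50, 185.00, 123.50, 83.00, 55.50, 0.00 L/s; ΣQ_DR = 522.5 L/s, peak = 185.00 L/s.
Runoff depth d = ΣQ_DR·Δt / A = 522.5 × 21600 / (188 ha) = 6.003 mm.
The 1-cm UH is the DRH scaled by (10 mm)/d, so U_p = 185.00 × 10/6.003 = 308 L/s.

U_p ≈ 308 L/s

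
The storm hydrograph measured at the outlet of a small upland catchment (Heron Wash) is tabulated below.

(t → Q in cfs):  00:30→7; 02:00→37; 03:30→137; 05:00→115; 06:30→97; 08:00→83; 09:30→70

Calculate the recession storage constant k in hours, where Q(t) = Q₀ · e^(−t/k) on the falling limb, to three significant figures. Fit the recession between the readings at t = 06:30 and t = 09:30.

On the falling limb, Q drops from 97 to 70 cfs between t = 06:30 and t = 09:30 (Δt = 3 h).
k = −Δt / ln(Q₂/Q₁) = −3 / ln(70/97) = 9.20 h.

k ≈ 9.20 h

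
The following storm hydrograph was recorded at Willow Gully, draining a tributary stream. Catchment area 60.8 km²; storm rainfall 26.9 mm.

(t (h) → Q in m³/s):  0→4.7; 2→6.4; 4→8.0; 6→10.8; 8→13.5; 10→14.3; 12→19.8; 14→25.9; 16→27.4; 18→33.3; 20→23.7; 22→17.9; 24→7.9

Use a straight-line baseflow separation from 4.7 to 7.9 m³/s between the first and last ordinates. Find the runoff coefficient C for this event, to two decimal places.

C ≈ 0.58

ΣQ_DR = 131.7 m³/s; V = ΣQ_DR·Δt = 9.482 × 10^5 m³.
Runoff depth d = V / A = 15.60 mm.
C = d / P = 15.60 / 26.9 = 0.58.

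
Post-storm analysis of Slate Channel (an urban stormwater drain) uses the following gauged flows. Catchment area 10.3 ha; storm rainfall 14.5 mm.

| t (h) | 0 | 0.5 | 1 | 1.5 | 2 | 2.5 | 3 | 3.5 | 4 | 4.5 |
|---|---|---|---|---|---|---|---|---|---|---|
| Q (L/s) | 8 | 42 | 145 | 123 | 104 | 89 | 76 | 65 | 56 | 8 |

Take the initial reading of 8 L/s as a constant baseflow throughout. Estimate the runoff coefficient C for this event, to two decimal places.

C ≈ 0.77

ΣQ_DR = 636.0 L/s; V = ΣQ_DR·Δt = 1.145 × 10^6 L.
Runoff depth d = V / A = 11.11 mm.
C = d / P = 11.11 / 14.5 = 0.77.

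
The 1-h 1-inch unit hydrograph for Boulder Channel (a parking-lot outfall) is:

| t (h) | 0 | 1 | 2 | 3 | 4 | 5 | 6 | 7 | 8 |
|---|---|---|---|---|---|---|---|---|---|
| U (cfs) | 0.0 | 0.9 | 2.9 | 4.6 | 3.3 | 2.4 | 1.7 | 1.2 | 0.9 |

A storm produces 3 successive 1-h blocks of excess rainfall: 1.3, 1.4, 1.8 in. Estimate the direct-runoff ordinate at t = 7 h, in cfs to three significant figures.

Q ≈ 8.26 cfs

By discrete convolution, Q_j = Σ (P_i / 1 in) · U_{j−i}.
At t = 7 h (j=7): Q = (1.3/1)·1.2 + (1.4/1)·1.7 + (1.8/1)·2.4 = 8.26 cfs.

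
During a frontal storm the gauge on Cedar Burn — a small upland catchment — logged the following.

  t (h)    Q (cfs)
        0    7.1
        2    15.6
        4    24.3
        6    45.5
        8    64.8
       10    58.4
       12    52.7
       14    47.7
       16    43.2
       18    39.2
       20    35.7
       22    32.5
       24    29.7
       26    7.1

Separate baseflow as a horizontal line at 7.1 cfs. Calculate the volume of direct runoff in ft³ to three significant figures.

Direct-runoff ordinates (Q − Q_b): 0.0, 8.5, 17.2, 38.4, 57.7, 51.3, 45.6, 40.6, 36.1, 32.1, 28.6, 25.4, 22.6, 0.0 cfs.
ΣQ_DR = 404.1 cfs.
With Δt = 2 h = 7200 s, V = ΣQ_DR · Δt = 404.1 × 7200 = 2.91 × 10^6 ft³.

V ≈ 2.91 × 10^6 ft³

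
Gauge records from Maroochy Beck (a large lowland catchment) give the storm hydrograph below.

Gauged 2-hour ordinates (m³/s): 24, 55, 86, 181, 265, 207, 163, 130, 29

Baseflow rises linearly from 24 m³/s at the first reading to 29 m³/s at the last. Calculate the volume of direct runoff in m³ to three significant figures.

Direct-runoff ordinates (Q − Q_b): 0.00, 30.38, 60.75, 155.12, 238.50, 179.88, 135.25, 101.62, 0.00 m³/s.
ΣQ_DR = 901.5 m³/s.
With Δt = 2 h = 7200 s, V = ΣQ_DR · Δt = 901.5 × 7200 = 6.49 × 10^6 m³.

V ≈ 6.49 × 10^6 m³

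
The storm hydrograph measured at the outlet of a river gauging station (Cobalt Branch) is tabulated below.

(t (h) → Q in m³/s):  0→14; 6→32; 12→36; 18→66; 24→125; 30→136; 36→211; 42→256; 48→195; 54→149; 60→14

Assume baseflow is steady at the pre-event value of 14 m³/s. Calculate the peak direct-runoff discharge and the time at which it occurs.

Q_p = 242.0 m³/s at t = 42 h

Subtracting baseflow gives direct-runoff ordinates: 0.0, 18.0, 22.0, 52.0, 111.0, 122.0, 197.0, 242.0, 181.0, 135.0, 0.0 m³/s.
The maximum is 242.0 m³/s, occurring at the reading for t = 42 h.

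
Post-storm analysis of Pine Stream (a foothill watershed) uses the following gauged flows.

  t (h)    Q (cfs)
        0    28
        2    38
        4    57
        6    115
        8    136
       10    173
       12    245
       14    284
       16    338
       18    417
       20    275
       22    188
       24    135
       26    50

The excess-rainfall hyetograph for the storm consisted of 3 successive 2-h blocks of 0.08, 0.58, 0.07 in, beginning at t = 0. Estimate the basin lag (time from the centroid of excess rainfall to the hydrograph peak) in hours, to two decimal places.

Centroid of excess rainfall: t_c = Σ P_i·t̄_i / ΣP_i = 2.9726 h (block centres at 1, 3, 5 h).
Hydrograph peak occurs at t = 18 h, so basin lag t_L = 18 − 2.9726 = 15.03 h.

t_L ≈ 15.03 h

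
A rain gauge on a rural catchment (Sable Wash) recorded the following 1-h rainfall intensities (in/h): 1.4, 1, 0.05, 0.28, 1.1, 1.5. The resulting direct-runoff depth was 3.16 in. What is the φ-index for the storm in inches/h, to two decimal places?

Only the 4 blocks with intensity above φ contribute runoff: 1.4, 1, 1.1, 1.5 in/h.
Σ(I−φ)·Δt = d  ⇒  (1.4+1+1.1+1.5 − 4φ)·1 = 3.16
φ = (5.000 − 3.16/1) / 4 = 0.46 in/h.

φ ≈ 0.46 in/h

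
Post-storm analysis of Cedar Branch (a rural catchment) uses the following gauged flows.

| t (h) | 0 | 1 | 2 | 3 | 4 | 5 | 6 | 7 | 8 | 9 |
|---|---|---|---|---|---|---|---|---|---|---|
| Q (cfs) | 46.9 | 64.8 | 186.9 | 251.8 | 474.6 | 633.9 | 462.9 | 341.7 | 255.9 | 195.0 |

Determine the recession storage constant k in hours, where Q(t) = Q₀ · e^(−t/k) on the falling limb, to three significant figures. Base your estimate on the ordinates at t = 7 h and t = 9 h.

k ≈ 3.57 h

On the falling limb, Q drops from 341.7 to 195.0 cfs between t = 7 h and t = 9 h (Δt = 2 h).
k = −Δt / ln(Q₂/Q₁) = −2 / ln(195.0/341.7) = 3.57 h.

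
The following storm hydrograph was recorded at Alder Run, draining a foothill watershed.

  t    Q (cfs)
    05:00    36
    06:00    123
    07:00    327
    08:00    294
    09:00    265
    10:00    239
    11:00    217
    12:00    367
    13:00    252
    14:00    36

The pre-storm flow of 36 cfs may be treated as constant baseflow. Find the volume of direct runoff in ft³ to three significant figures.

V ≈ 6.47 × 10^6 ft³

Direct-runoff ordinates (Q − Q_b): 0.0, 87.0, 291.0, 258.0, 229.0, 203.0, 181.0, 331.0, 216.0, 0.0 cfs.
ΣQ_DR = 1796 cfs.
With Δt = 1 h = 3600 s, V = ΣQ_DR · Δt = 1796 × 3600 = 6.47 × 10^6 ft³.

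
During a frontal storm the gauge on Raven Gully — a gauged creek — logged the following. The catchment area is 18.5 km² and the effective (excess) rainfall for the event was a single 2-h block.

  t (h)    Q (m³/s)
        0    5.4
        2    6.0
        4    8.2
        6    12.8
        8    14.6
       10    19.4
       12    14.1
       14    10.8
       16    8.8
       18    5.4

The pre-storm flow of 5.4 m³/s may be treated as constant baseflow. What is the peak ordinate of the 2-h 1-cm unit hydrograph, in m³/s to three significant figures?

U_p ≈ 6.98 m³/s

Direct runoff: 0.0, 0.6, 2.8, 7.4, 9.2, 14.0, 8.7, 5.4, 3.4, 0.0 m³/s; ΣQ_DR = 51.50 m³/s, peak = 14.0 m³/s.
Runoff depth d = ΣQ_DR·Δt / A = 51.50 × 7200 / (18.5 km²) = 20.04 mm.
The 1-cm UH is the DRH scaled by (10 mm)/d, so U_p = 14.0 × 10/20.04 = 6.98 m³/s.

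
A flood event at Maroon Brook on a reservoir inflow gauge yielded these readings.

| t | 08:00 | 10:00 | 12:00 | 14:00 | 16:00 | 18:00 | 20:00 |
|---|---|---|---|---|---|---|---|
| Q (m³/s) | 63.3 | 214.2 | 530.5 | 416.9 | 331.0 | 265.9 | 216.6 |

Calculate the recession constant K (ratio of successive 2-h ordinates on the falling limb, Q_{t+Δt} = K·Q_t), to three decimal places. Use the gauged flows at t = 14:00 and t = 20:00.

Using the recession-limb readings at t = 14:00 and t = 20:00: Q falls from 416.9 to 216.6 m³/s over 3 intervals.
K = (Q₂/Q₁)^(1/3) = (216.6/416.9)^(1/3) = 0.804.

K ≈ 0.804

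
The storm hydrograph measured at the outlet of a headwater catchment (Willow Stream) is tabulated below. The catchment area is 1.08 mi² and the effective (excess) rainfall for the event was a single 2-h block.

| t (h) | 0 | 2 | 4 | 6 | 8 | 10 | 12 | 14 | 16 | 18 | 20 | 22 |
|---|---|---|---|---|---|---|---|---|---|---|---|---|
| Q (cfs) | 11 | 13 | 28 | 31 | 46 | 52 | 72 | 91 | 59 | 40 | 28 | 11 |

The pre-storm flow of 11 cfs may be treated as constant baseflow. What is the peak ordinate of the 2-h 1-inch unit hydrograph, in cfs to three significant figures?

Direct runoff: 0.0, 2.0, 17.0, 20.0, 35.0, 41.0, 61.0, 80.0, 48.0, 29.0, 17.0, 0.0 cfs; ΣQ_DR = 350.0 cfs, peak = 80.0 cfs.
Runoff depth d = ΣQ_DR·Δt / A = 350.0 × 7200 / (1.08 mi²) = 1.004 in.
The 1-inch UH is the DRH scaled by (1 in)/d, so U_p = 80.0 × 1/1.004 = 79.7 cfs.

U_p ≈ 79.7 cfs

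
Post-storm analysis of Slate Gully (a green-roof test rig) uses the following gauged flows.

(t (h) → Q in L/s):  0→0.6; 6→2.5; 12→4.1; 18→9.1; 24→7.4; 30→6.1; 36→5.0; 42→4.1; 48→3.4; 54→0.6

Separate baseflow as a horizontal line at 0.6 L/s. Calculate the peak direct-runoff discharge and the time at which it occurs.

Subtracting baseflow gives direct-runoff ordinates: 0.0, 1.9, 3.5, 8.5, 6.8, 5.5, 4.4, 3.5, 2.8, 0.0 L/s.
The maximum is 8.5 L/s, occurring at the reading for t = 18 h.

Q_p = 8.5 L/s at t = 18 h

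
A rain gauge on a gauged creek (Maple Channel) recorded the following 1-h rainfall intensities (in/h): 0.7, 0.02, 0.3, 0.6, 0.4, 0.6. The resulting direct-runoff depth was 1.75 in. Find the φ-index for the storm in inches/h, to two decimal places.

Only the 5 blocks with intensity above φ contribute runoff: 0.7, 0.3, 0.6, 0.4, 0.6 in/h.
Σ(I−φ)·Δt = d  ⇒  (0.7+0.3+0.6+0.4+0.6 − 5φ)·1 = 1.75
φ = (2.600 − 1.75/1) / 5 = 0.17 in/h.

φ ≈ 0.17 in/h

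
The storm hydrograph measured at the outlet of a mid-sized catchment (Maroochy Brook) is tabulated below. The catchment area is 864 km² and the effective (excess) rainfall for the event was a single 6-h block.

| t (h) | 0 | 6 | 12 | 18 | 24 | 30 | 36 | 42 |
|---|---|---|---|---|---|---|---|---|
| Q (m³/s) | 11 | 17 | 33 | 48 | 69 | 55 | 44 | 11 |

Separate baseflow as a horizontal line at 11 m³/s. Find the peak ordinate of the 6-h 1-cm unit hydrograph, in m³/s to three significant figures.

Direct runoff: 0.0, 6.0, 22.0, 37.0, 58.0, 44.0, 33.0, 0.0 m³/s; ΣQ_DR = 200.0 m³/s, peak = 58.0 m³/s.
Runoff depth d = ΣQ_DR·Δt / A = 200.0 × 21600 / (864 km²) = 5.000 mm.
The 1-cm UH is the DRH scaled by (10 mm)/d, so U_p = 58.0 × 10/5.000 = 116 m³/s.

U_p ≈ 116 m³/s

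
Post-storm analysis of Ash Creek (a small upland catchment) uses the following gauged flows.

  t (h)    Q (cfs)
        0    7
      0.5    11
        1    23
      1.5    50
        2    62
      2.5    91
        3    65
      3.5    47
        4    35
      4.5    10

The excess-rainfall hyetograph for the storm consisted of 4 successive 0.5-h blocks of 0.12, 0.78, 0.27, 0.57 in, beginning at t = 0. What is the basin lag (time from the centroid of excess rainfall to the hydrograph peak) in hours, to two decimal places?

t_L ≈ 1.38 h

Centroid of excess rainfall: t_c = Σ P_i·t̄_i / ΣP_i = 1.1207 h (block centres at 0.25, 0.75, 1.25, 1.75 h).
Hydrograph peak occurs at t = 2.5 h, so basin lag t_L = 2.5 − 1.1207 = 1.38 h.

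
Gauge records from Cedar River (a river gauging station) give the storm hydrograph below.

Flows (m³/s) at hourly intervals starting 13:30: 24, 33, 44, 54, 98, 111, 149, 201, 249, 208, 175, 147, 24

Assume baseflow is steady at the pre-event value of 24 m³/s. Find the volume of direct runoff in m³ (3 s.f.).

V ≈ 4.34 × 10^6 m³

Direct-runoff ordinates (Q − Q_b): 0.0, 9.0, 20.0, 30.0, 74.0, 87.0, 125.0, 177.0, 225.0, 184.0, 151.0, 123.0, 0.0 m³/s.
ΣQ_DR = 1205 m³/s.
With Δt = 1 h = 3600 s, V = ΣQ_DR · Δt = 1205 × 3600 = 4.34 × 10^6 m³.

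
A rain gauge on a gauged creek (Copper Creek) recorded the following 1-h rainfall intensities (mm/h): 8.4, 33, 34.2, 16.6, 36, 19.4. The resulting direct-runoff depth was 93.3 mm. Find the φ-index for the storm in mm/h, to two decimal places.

φ ≈ 9.18 mm/h

Only the 5 blocks with intensity above φ contribute runoff: 33, 34.2, 16.6, 36, 19.4 mm/h.
Σ(I−φ)·Δt = d  ⇒  (33+34.2+16.6+36+19.4 − 5φ)·1 = 93.3
φ = (139.2 − 93.3/1) / 5 = 9.18 mm/h.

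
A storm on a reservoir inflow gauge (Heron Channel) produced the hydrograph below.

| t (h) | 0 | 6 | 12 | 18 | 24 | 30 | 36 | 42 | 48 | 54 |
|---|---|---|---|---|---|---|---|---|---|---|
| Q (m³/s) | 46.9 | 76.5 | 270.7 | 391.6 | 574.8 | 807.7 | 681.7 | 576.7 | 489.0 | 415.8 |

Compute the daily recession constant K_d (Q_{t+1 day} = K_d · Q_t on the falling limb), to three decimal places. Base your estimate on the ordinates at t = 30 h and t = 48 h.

Between t = 30 h and t = 48 h the flow falls from 807.7 to 489.0 m³/s over 3×6 h = 18 h.
Per-interval ratio K = (489.0/807.7)^(1/3) = 0.8460; K_d = K^(24/6) = 0.512.

K_d ≈ 0.512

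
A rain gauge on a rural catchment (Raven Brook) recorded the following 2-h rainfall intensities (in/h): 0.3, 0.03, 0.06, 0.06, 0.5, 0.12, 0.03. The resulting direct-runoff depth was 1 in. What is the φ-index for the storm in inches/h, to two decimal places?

φ ≈ 0.15 in/h

Only the 2 blocks with intensity above φ contribute runoff: 0.3, 0.5 in/h.
Σ(I−φ)·Δt = d  ⇒  (0.3+0.5 − 2φ)·2 = 1
φ = (0.8000 − 1/2) / 2 = 0.15 in/h.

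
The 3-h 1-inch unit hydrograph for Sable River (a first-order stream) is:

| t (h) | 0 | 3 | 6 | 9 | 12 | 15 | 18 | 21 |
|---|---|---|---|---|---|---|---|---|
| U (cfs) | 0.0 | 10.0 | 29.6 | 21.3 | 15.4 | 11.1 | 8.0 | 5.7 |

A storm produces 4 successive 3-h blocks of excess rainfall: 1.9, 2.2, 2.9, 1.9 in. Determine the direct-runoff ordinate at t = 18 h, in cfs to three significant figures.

By discrete convolution, Q_j = Σ (P_i / 1 in) · U_{j−i}.
At t = 18 h (j=6): Q = (1.9/1)·8.0 + (2.2/1)·11.1 + (2.9/1)·15.4 + (1.9/1)·21.3 = 125 cfs.

Q ≈ 125 cfs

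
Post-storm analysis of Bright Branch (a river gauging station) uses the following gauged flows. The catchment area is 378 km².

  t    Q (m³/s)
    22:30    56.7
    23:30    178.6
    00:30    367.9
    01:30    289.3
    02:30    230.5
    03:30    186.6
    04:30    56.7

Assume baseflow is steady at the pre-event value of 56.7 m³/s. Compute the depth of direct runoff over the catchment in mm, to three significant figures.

d ≈ 9.23 mm

Direct runoff: 0.0, 121.9, 311.2, 232.6, 173.8, 129.9, 0.0 m³/s; ΣQ_DR = 969.4 m³/s.
V = ΣQ_DR · Δt = 969.4 × 3600 s = 3.490 × 10^6 m³.
Over A = 378 km², depth = V / A = 9.23 mm.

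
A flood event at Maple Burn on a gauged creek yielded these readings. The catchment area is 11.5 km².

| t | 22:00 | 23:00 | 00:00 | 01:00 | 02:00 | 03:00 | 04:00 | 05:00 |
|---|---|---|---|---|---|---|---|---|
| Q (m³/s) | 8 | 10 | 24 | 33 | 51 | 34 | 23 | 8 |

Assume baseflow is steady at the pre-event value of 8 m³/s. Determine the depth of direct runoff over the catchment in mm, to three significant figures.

d ≈ 39.8 mm

Direct runoff: 0.0, 2.0, 16.0, 25.0, 43.0, 26.0, 15.0, 0.0 m³/s; ΣQ_DR = 127.0 m³/s.
V = ΣQ_DR · Δt = 127.0 × 3600 s = 4.572 × 10^5 m³.
Over A = 11.5 km², depth = V / A = 39.8 mm.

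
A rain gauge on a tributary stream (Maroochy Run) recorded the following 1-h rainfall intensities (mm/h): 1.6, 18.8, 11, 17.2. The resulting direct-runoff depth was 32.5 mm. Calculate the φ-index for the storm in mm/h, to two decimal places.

φ ≈ 4.83 mm/h

Only the 3 blocks with intensity above φ contribute runoff: 18.8, 11, 17.2 mm/h.
Σ(I−φ)·Δt = d  ⇒  (18.8+11+17.2 − 3φ)·1 = 32.5
φ = (47.00 − 32.5/1) / 3 = 4.83 mm/h.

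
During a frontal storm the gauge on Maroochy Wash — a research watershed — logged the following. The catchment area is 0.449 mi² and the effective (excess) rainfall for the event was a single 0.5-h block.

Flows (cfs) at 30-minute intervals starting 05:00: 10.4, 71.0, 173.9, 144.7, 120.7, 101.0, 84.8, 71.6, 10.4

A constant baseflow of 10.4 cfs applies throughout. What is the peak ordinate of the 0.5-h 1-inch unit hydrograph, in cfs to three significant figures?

U_p ≈ 136 cfs

Direct runoff: 0.0, 60.6, 163.5, 134.3, 110.3, 90.6, 74.4, 61.2, 0.0 cfs; ΣQ_DR = 694.9 cfs, peak = 163.5 cfs.
Runoff depth d = ΣQ_DR·Δt / A = 694.9 × 1800 / (0.449 mi²) = 1.199 in.
The 1-inch UH is the DRH scaled by (1 in)/d, so U_p = 163.5 × 1/1.199 = 136 cfs.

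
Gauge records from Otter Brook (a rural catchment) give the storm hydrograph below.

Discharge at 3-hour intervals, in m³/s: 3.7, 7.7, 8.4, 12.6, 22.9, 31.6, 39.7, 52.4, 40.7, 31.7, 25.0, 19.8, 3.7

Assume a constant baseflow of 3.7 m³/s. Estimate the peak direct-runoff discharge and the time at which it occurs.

Subtracting baseflow gives direct-runoff ordinates: 0.0, 4.0, 4.7, 8.9, 19.2, 27.9, 36.0, 48.7, 37.0, 28.0, 21.3, 16.1, 0.0 m³/s.
The maximum is 48.7 m³/s, occurring at the reading for t = 21 h.

Q_p = 48.7 m³/s at t = 21 h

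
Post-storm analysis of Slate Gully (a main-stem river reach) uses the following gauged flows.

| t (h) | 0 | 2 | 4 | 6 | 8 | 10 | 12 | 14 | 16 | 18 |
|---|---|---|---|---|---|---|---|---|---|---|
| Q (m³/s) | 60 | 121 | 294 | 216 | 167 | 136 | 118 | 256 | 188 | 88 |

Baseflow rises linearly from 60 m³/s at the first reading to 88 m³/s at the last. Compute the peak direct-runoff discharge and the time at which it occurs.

Q_p = 227.78 m³/s at t = 4 h

Subtracting baseflow gives direct-runoff ordinates: 0.00, 57.89, 227.78, 146.67, 94.56, 60.44, 39.33, 174.22, 103.11, 0.00 m³/s.
The maximum is 227.78 m³/s, occurring at the reading for t = 4 h.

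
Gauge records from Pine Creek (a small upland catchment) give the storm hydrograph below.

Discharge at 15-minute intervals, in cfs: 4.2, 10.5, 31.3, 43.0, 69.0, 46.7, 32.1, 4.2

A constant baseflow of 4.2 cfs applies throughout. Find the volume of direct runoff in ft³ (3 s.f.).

V ≈ 1.87 × 10^5 ft³

Direct-runoff ordinates (Q − Q_b): 0.0, 6.3, 27.1, 38.8, 64.8, 42.5, 27.9, 0.0 cfs.
ΣQ_DR = 207.4 cfs.
With Δt = 0.25 h = 900 s, V = ΣQ_DR · Δt = 207.4 × 900 = 1.87 × 10^5 ft³.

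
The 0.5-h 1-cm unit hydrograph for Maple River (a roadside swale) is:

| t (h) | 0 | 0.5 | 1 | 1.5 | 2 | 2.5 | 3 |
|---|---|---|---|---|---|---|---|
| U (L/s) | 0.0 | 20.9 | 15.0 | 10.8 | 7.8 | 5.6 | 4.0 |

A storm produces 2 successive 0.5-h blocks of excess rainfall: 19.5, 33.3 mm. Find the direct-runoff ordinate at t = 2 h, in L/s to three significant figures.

Q ≈ 51.2 L/s

By discrete convolution, Q_j = Σ (P_i / 10 mm) · U_{j−i}.
At t = 2 h (j=4): Q = (19.5/10)·7.8 + (33.3/10)·10.8 = 51.2 L/s.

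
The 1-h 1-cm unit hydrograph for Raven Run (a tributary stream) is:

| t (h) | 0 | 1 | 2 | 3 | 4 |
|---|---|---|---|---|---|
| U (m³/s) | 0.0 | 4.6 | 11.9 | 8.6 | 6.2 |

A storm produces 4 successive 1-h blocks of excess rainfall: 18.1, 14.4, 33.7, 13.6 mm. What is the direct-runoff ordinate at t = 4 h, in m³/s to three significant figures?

By discrete convolution, Q_j = Σ (P_i / 10 mm) · U_{j−i}.
At t = 4 h (j=4): Q = (18.1/10)·6.2 + (14.4/10)·8.6 + (33.7/10)·11.9 + (13.6/10)·4.6 = 70.0 m³/s.

Q ≈ 70.0 m³/s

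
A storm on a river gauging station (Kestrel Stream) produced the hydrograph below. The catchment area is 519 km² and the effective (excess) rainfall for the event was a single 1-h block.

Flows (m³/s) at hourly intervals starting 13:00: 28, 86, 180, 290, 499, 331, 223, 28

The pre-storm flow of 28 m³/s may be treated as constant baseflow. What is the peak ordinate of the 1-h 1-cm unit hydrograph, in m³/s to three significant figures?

Direct runoff: 0.0, 58.0, 152.0, 262.0, 471.0, 303.0, 195.0, 0.0 m³/s; ΣQ_DR = 1441 m³/s, peak = 471.0 m³/s.
Runoff depth d = ΣQ_DR·Δt / A = 1441 × 3600 / (519 km²) = 9.995 mm.
The 1-cm UH is the DRH scaled by (10 mm)/d, so U_p = 471.0 × 10/9.995 = 471 m³/s.

U_p ≈ 471 m³/s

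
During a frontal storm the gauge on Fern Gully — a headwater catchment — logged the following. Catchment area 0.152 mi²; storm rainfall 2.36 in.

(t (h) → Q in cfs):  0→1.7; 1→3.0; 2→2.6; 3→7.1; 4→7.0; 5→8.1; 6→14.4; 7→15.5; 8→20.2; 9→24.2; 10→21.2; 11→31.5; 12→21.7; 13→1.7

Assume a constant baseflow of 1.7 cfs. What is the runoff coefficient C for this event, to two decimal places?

ΣQ_DR = 156.1 cfs; V = ΣQ_DR·Δt = 5.620 × 10^5 ft³.
Runoff depth d = V / A = 1.591 in.
C = d / P = 1.591 / 2.36 = 0.67.

C ≈ 0.67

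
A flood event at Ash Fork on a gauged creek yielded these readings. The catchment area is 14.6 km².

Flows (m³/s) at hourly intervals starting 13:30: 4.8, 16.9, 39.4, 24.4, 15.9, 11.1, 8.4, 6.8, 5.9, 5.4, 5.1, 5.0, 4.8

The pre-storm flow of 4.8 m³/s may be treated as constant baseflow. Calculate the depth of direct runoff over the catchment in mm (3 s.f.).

d ≈ 22.6 mm

Direct runoff: 0.0, 12.1, 34.6, 19.6, 11.1, 6.3, 3.6, 2.0, 1.1, 0.6, 0.3, 0.2, 0.0 m³/s; ΣQ_DR = 91.50 m³/s.
V = ΣQ_DR · Δt = 91.50 × 3600 s = 3.294 × 10^5 m³.
Over A = 14.6 km², depth = V / A = 22.6 mm.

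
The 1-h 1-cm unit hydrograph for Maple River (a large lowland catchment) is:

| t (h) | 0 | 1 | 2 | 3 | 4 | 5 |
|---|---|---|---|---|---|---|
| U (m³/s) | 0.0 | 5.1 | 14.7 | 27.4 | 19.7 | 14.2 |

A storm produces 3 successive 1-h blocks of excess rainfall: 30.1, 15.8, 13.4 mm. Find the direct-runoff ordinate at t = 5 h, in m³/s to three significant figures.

Q ≈ 111 m³/s

By discrete convolution, Q_j = Σ (P_i / 10 mm) · U_{j−i}.
At t = 5 h (j=5): Q = (30.1/10)·14.2 + (15.8/10)·19.7 + (13.4/10)·27.4 = 111 m³/s.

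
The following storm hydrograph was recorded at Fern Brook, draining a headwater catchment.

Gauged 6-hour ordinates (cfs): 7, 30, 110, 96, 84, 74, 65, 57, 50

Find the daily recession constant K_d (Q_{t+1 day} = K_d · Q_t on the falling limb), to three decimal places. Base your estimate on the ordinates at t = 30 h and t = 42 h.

K_d ≈ 0.593

Between t = 30 h and t = 42 h the flow falls from 74 to 57 cfs over 2×6 h = 12 h.
Per-interval ratio K = (57/74)^(1/2) = 0.8777; K_d = K^(24/6) = 0.593.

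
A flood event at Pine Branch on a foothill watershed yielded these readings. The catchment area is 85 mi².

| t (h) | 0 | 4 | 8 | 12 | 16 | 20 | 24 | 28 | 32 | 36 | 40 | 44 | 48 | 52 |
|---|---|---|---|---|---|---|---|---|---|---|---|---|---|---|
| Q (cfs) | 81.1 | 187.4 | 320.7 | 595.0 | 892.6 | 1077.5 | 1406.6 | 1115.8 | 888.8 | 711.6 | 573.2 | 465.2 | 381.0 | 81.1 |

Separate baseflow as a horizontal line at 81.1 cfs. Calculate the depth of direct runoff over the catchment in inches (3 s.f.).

Direct runoff: 0.0, 106.3, 239.6, 513.9, 811.5, 996.4, 1325.5, 1034.7, 807.7, 630.5, 492.1, 384.1, 299.9, 0.0 cfs; ΣQ_DR = 7642 cfs.
V = ΣQ_DR · Δt = 7642 × 14400 s = 1.100 × 10^8 ft³.
Over A = 85 mi², depth = V / A = 0.557 in.

d ≈ 0.557 in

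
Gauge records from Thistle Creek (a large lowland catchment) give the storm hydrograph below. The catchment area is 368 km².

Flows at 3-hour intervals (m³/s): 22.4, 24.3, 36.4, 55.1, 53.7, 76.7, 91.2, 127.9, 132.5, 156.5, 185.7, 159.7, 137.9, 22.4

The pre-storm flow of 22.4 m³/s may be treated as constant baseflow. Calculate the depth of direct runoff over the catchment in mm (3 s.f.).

d ≈ 28.4 mm

Direct runoff: 0.0, 1.9, 14.0, 32.7, 31.3, 54.3, 68.8, 105.5, 110.1, 134.1, 163.3, 137.3, 115.5, 0.0 m³/s; ΣQ_DR = 968.8 m³/s.
V = ΣQ_DR · Δt = 968.8 × 10800 s = 1.046 × 10^7 m³.
Over A = 368 km², depth = V / A = 28.4 mm.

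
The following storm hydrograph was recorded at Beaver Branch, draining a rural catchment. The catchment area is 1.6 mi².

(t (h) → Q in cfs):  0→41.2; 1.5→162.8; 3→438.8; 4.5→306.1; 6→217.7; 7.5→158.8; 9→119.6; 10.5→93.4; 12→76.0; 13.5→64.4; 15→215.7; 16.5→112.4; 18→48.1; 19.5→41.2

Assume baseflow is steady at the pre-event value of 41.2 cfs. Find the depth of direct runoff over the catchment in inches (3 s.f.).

Direct runoff: 0.0, 121.6, 397.6, 264.9, 176.5, 117.6, 78.4, 52.2, 34.8, 23.2, 174.5, 71.2, 6.9, 0.0 cfs; ΣQ_DR = 1519 cfs.
V = ΣQ_DR · Δt = 1519 × 5400 s = 8.205 × 10^6 ft³.
Over A = 1.6 mi², depth = V / A = 2.21 in.

d ≈ 2.21 in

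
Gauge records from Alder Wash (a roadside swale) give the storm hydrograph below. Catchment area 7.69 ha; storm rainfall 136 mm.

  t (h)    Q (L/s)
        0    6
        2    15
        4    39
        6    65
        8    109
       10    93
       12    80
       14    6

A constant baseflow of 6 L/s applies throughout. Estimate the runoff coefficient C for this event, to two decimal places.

ΣQ_DR = 365.0 L/s; V = ΣQ_DR·Δt = 2.628 × 10^6 L.
Runoff depth d = V / A = 34.17 mm.
C = d / P = 34.17 / 136 = 0.25.

C ≈ 0.25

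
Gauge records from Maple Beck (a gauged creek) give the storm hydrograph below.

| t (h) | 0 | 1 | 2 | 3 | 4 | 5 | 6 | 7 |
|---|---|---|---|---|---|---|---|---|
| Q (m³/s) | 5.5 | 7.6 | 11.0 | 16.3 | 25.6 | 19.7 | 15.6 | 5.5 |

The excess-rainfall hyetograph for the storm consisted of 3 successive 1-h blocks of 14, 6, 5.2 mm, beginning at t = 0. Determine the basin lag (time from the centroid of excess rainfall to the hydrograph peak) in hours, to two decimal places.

Centroid of excess rainfall: t_c = Σ P_i·t̄_i / ΣP_i = 1.1508 h (block centres at 0.5, 1.5, 2.5 h).
Hydrograph peak occurs at t = 4 h, so basin lag t_L = 4 − 1.1508 = 2.85 h.

t_L ≈ 2.85 h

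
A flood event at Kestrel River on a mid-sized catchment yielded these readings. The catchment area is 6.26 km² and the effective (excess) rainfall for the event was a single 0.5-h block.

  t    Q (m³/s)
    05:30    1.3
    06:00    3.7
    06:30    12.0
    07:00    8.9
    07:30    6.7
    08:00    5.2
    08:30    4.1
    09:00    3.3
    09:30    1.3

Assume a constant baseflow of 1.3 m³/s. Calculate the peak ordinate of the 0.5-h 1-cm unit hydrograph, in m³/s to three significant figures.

U_p ≈ 10.7 m³/s

Direct runoff: 0.0, 2.4, 10.7, 7.6, 5.4, 3.9, 2.8, 2.0, 0.0 m³/s; ΣQ_DR = 34.80 m³/s, peak = 10.7 m³/s.
Runoff depth d = ΣQ_DR·Δt / A = 34.80 × 1800 / (6.26 km²) = 10.01 mm.
The 1-cm UH is the DRH scaled by (10 mm)/d, so U_p = 10.7 × 10/10.01 = 10.7 m³/s.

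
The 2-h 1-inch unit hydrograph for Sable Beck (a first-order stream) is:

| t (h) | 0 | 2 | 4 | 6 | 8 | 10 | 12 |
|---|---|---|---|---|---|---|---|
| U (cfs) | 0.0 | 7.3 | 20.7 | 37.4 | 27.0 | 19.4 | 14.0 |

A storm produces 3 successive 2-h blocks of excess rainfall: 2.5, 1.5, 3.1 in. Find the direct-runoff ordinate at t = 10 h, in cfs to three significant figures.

By discrete convolution, Q_j = Σ (P_i / 1 in) · U_{j−i}.
At t = 10 h (j=5): Q = (2.5/1)·19.4 + (1.5/1)·27.0 + (3.1/1)·37.4 = 205 cfs.

Q ≈ 205 cfs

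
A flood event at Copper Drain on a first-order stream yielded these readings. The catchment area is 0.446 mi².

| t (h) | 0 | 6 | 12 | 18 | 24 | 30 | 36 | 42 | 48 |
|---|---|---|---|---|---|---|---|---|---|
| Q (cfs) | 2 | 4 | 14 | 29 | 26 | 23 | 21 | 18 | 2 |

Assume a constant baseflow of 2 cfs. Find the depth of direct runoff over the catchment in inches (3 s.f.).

d ≈ 2.52 in

Direct runoff: 0.0, 2.0, 12.0, 27.0, 24.0, 21.0, 19.0, 16.0, 0.0 cfs; ΣQ_DR = 121.0 cfs.
V = ΣQ_DR · Δt = 121.0 × 21600 s = 2.614 × 10^6 ft³.
Over A = 0.446 mi², depth = V / A = 2.52 in.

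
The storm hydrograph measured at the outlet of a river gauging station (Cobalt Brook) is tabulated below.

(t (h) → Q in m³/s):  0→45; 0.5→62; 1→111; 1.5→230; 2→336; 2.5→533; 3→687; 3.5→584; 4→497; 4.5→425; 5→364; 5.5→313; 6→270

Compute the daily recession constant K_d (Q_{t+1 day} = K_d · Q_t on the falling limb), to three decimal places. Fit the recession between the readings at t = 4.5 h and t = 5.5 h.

K_d ≈ 0.001

Between t = 4.5 h and t = 5.5 h the flow falls from 425 to 313 m³/s over 2×0.5 h = 1 h.
Per-interval ratio K = (313/425)^(1/2) = 0.8582; K_d = K^(24/0.5) = 0.001.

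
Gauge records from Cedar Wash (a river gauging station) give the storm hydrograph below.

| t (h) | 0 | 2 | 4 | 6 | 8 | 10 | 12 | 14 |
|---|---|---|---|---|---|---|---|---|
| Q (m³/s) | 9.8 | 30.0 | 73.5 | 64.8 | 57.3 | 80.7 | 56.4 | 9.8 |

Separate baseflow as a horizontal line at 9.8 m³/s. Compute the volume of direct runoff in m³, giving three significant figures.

Direct-runoff ordinates (Q − Q_b): 0.0, 20.2, 63.7, 55.0, 47.5, 70.9, 46.6, 0.0 m³/s.
ΣQ_DR = 303.9 m³/s.
With Δt = 2 h = 7200 s, V = ΣQ_DR · Δt = 303.9 × 7200 = 2.19 × 10^6 m³.

V ≈ 2.19 × 10^6 m³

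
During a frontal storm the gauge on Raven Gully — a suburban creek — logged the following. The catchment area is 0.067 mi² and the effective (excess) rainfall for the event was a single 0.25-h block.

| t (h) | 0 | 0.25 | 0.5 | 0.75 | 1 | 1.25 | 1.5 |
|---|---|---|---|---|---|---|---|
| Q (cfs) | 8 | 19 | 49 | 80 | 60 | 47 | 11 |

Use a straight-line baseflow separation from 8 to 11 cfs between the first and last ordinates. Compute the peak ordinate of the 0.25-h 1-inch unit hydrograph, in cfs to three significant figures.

Direct runoff: 0.00, 10.50, 40.00, 70.50, 50.00, 36.50, 0.00 cfs; ΣQ_DR = 207.5 cfs, peak = 70.50 cfs.
Runoff depth d = ΣQ_DR·Δt / A = 207.5 × 900 / (0.067 mi²) = 1.200 in.
The 1-inch UH is the DRH scaled by (1 in)/d, so U_p = 70.50 × 1/1.200 = 58.8 cfs.

U_p ≈ 58.8 cfs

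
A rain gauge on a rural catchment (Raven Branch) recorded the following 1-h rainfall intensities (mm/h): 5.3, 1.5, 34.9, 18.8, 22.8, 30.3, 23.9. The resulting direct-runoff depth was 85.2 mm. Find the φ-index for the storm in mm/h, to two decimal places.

Only the 5 blocks with intensity above φ contribute runoff: 34.9, 18.8, 22.8, 30.3, 23.9 mm/h.
Σ(I−φ)·Δt = d  ⇒  (34.9+18.8+22.8+30.3+23.9 − 5φ)·1 = 85.2
φ = (130.7 − 85.2/1) / 5 = 9.10 mm/h.

φ ≈ 9.10 mm/h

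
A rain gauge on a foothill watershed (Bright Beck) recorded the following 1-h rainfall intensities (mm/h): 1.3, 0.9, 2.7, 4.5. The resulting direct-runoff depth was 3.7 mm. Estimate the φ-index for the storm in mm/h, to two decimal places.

φ ≈ 1.75 mm/h

Only the 2 blocks with intensity above φ contribute runoff: 2.7, 4.5 mm/h.
Σ(I−φ)·Δt = d  ⇒  (2.7+4.5 − 2φ)·1 = 3.7
φ = (7.200 − 3.7/1) / 2 = 1.75 mm/h.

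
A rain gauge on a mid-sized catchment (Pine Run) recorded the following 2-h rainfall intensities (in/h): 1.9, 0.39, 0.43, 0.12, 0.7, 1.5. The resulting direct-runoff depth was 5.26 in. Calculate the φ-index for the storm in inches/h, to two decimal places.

φ ≈ 0.49 in/h

Only the 3 blocks with intensity above φ contribute runoff: 1.9, 0.7, 1.5 in/h.
Σ(I−φ)·Δt = d  ⇒  (1.9+0.7+1.5 − 3φ)·2 = 5.26
φ = (4.100 − 5.26/2) / 3 = 0.49 in/h.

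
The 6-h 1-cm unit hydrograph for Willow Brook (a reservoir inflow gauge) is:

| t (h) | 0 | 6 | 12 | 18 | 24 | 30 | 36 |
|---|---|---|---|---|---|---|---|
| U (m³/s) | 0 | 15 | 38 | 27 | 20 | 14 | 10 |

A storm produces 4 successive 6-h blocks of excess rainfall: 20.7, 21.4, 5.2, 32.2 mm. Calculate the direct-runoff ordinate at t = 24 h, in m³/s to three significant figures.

Q ≈ 167 m³/s

By discrete convolution, Q_j = Σ (P_i / 10 mm) · U_{j−i}.
At t = 24 h (j=4): Q = (20.7/10)·20 + (21.4/10)·27 + (5.2/10)·38 + (32.2/10)·15 = 167 m³/s.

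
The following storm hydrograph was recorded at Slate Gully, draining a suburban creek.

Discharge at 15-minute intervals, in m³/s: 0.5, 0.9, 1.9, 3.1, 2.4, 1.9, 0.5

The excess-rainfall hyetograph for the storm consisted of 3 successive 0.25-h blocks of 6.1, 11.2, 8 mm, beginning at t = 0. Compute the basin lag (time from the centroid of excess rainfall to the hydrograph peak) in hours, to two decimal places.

Centroid of excess rainfall: t_c = Σ P_i·t̄_i / ΣP_i = 0.3938 h (block centres at 0.125, 0.375, 0.625 h).
Hydrograph peak occurs at t = 0.75 h, so basin lag t_L = 0.75 − 0.3938 = 0.36 h.

t_L ≈ 0.36 h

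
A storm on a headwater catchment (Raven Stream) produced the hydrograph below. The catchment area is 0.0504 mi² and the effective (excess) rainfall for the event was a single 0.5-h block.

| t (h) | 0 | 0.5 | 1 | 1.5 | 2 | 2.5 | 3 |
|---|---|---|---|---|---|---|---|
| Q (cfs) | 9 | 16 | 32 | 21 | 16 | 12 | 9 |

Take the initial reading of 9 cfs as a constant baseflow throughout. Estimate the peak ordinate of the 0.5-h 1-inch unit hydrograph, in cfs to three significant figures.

Direct runoff: 0.0, 7.0, 23.0, 12.0, 7.0, 3.0, 0.0 cfs; ΣQ_DR = 52.00 cfs, peak = 23.0 cfs.
Runoff depth d = ΣQ_DR·Δt / A = 52.00 × 1800 / (0.0504 mi²) = 0.7994 in.
The 1-inch UH is the DRH scaled by (1 in)/d, so U_p = 23.0 × 1/0.7994 = 28.8 cfs.

U_p ≈ 28.8 cfs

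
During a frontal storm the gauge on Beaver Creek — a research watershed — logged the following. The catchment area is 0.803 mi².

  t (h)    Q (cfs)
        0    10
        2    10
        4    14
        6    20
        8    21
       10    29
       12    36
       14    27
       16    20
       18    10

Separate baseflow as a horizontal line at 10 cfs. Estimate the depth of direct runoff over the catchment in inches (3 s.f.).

d ≈ 0.374 in

Direct runoff: 0.0, 0.0, 4.0, 10.0, 11.0, 19.0, 26.0, 17.0, 10.0, 0.0 cfs; ΣQ_DR = 97.00 cfs.
V = ΣQ_DR · Δt = 97.00 × 7200 s = 6.984 × 10^5 ft³.
Over A = 0.803 mi², depth = V / A = 0.374 in.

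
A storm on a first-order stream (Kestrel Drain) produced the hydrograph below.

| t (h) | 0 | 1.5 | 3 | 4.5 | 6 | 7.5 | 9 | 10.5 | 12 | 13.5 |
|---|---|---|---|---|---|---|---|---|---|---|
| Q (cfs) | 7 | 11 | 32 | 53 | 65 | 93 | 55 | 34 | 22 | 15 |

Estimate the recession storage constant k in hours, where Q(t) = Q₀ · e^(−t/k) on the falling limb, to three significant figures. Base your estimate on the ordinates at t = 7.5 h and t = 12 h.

On the falling limb, Q drops from 93 to 22 cfs between t = 7.5 h and t = 12 h (Δt = 4.5 h).
k = −Δt / ln(Q₂/Q₁) = −4.5 / ln(22/93) = 3.12 h.

k ≈ 3.12 h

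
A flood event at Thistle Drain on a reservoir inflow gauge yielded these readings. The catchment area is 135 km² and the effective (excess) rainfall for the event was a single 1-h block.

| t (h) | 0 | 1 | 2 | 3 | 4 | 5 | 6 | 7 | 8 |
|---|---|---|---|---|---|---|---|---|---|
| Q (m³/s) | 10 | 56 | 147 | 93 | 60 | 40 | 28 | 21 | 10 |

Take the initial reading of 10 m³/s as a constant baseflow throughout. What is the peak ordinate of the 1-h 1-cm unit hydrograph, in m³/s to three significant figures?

Direct runoff: 0.0, 46.0, 137.0, 83.0, 50.0, 30.0, 18.0, 11.0, 0.0 m³/s; ΣQ_DR = 375.0 m³/s, peak = 137.0 m³/s.
Runoff depth d = ΣQ_DR·Δt / A = 375.0 × 3600 / (135 km²) = 10.00 mm.
The 1-cm UH is the DRH scaled by (10 mm)/d, so U_p = 137.0 × 10/10.00 = 137 m³/s.

U_p ≈ 137 m³/s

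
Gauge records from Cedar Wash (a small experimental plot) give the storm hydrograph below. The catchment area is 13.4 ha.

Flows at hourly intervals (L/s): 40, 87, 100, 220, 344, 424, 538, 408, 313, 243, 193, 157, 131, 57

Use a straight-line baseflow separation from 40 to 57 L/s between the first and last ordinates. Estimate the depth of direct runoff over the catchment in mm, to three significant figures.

d ≈ 69.2 mm

Direct runoff: 0.00, 45.69, 57.38, 176.08, 298.77, 377.46, 490.15, 358.85, 262.54, 191.23, 139.92, 102.62, 75.31, 0.00 L/s; ΣQ_DR = 2576 L/s.
V = ΣQ_DR · Δt = 2576 × 3600 s = 9.274 × 10^6 L.
Over A = 13.4 ha, depth = V / A = 69.2 mm.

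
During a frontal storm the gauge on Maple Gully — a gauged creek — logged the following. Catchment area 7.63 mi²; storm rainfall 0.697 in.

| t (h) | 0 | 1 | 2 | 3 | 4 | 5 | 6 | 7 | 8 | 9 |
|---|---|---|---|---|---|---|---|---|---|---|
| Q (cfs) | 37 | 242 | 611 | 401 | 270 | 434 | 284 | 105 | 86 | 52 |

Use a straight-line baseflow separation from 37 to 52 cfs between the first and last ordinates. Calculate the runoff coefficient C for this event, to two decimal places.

ΣQ_DR = 2077 cfs; V = ΣQ_DR·Δt = 7.477 × 10^6 ft³.
Runoff depth d = V / A = 0.4218 in.
C = d / P = 0.4218 / 0.697 = 0.61.

C ≈ 0.61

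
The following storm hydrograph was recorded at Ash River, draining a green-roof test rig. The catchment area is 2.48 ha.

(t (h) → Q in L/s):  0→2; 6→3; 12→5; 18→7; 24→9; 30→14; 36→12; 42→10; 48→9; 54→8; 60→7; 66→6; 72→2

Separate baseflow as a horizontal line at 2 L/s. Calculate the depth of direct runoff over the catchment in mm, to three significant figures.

d ≈ 59.2 mm

Direct runoff: 0.0, 1.0, 3.0, 5.0, 7.0, 12.0, 10.0, 8.0, 7.0, 6.0, 5.0, 4.0, 0.0 L/s; ΣQ_DR = 68.00 L/s.
V = ΣQ_DR · Δt = 68.00 × 21600 s = 1.469 × 10^6 L.
Over A = 2.48 ha, depth = V / A = 59.2 mm.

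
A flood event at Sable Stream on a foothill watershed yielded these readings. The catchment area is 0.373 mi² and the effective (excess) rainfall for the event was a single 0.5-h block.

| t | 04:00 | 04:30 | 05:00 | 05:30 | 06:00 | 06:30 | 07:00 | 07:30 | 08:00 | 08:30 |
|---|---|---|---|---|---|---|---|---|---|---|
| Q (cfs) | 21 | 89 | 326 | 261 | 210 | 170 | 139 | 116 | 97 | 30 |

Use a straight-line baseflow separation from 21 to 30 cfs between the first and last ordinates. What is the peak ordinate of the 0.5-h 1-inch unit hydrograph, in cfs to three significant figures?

Direct runoff: 0.00, 67.00, 303.00, 237.00, 185.00, 144.00, 112.00, 88.00, 68.00, 0.00 cfs; ΣQ_DR = 1204 cfs, peak = 303.00 cfs.
Runoff depth d = ΣQ_DR·Δt / A = 1204 × 1800 / (0.373 mi²) = 2.501 in.
The 1-inch UH is the DRH scaled by (1 in)/d, so U_p = 303.00 × 1/2.501 = 121 cfs.

U_p ≈ 121 cfs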